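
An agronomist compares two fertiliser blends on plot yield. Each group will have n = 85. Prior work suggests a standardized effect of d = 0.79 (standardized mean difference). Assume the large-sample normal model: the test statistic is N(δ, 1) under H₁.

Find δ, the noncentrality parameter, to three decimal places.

δ ≈ 5.150

δ = d·√(n/2) = 0.79 × √(85/2) = 5.1502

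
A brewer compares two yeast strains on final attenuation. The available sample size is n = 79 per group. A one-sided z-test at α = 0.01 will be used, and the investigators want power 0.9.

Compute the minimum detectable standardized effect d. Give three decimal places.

d ≈ 0.574

Required noncentrality: δ = z_{0.01} + z_{0.10} = 2.326 + 1.282 = 3.608.
δ = d·√(n/2) ⇒ d = δ/√(n/2) = 3.608/√(79/2) = 0.5741.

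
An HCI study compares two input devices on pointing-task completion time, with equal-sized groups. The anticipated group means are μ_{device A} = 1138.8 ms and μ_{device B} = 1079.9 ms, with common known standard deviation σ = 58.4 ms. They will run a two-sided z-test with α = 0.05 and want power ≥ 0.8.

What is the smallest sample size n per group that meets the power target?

Standardized effect: d = |μ_{device A} − μ_{device B}| / σ = |1138.8 − 1079.9| / 58.4 = 1.0086
For power 0.8 need Φ(δ − z_{0.025}) = 0.8, so δ = z_{0.025} + z_{0.20} = 1.960 + 0.842 = 2.802.
(For δ > 0 the lower-tail rejection region contributes negligibly to power, so the one-term inversion is standard.)
δ = d·√(n/2) ⇒ n = 2(δ/d)² = 2 × (2.802 / 1.0086)² = 15.43.
Rounding up, n = 16 per group.

n = 16 per group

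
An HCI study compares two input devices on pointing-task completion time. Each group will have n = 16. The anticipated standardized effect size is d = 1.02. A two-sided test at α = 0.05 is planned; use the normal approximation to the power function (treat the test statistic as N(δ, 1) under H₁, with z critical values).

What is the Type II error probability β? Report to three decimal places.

Noncentrality parameter: δ = d·√(n/2) = 1.02 × √(16/2) = 2.8850
Two-sided α = 0.05 → critical value z_{0.025} = 1.960.
Power = Φ(δ − 1.960) + Φ(−δ − 1.960) = Φ(0.925) + Φ(-4.845) = 0.8225 + 0.0000 = 0.8225.
Type II error: β = 1 − power = 1 − 0.8225 = 0.1775.

β ≈ 0.177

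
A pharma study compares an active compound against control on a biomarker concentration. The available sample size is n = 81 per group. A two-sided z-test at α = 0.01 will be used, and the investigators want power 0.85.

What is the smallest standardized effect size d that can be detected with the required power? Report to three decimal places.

Need Φ(δ − 2.576) = 0.85, so δ = 2.576 + 1.036 = 3.612.
(The second rejection-region term Φ(−δ − z_{α/2}) is negligible and dropped.)
δ = d·√(n/2) ⇒ d = δ/√(n/2) = 3.612/√(81/2) = 0.5676.

d ≈ 0.568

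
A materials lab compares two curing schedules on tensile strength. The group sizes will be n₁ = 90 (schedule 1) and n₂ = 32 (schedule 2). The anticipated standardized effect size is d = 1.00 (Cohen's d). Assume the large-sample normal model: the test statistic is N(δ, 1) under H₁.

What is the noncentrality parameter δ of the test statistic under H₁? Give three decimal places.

δ = d / √(1/n₁ + 1/n₂) = 1.00 / √(1/90 + 1/32) = 4.8587

δ ≈ 4.859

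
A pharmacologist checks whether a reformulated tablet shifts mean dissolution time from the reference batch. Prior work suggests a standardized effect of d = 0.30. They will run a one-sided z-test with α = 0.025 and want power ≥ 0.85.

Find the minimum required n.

n = 100

Set Φ(δ − 1.960) = 0.85; then δ − 1.960 = Φ⁻¹(0.85) = 1.036, giving δ = 2.996.
δ = d·√n ⇒ n = (δ/d)² = (2.996 / 0.30)² = 99.76.
Rounding up, n = 100.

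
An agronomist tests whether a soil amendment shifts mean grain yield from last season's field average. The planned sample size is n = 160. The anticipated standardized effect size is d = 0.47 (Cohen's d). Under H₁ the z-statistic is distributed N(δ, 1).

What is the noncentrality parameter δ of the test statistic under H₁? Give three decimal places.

δ = d·√n = 0.47 × √160 = 5.9451

δ ≈ 5.945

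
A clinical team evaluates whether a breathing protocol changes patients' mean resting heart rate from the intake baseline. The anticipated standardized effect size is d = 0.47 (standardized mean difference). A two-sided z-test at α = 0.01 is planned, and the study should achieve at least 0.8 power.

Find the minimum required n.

n = 53

For power 0.8 need Φ(δ − z_{0.005}) = 0.8, so δ = z_{0.005} + z_{0.20} = 2.576 + 0.842 = 3.417.
(For δ > 0 the lower-tail rejection region contributes negligibly to power, so the one-term inversion is standard.)
δ = d·√n ⇒ n = (δ/d)² = (3.417 / 0.47)² = 52.87.
Round up to the next whole unit.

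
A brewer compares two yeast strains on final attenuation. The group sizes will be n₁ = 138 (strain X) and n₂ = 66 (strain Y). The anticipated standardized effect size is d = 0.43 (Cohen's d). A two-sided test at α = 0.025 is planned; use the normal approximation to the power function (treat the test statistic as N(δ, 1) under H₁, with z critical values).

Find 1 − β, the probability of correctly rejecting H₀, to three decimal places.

Noncentrality parameter: δ = d / √(1/n₁ + 1/n₂) = 0.43 / √(1/138 + 1/66) = 2.8732
Two-sided α = 0.025 → critical value z_{0.0125} = 2.241.
Power = Φ(δ − 2.241) + Φ(−δ − 2.241) = Φ(0.632) + Φ(-5.115) = 0.7362 + 0.0000 = 0.7362.

Power ≈ 0.736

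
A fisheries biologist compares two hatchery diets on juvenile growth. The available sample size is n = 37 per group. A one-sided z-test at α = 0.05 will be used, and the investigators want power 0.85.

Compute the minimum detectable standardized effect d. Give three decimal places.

Need Φ(δ − 1.645) = 0.85, so δ = 1.645 + 1.036 = 2.681.
δ = d·√(n/2) ⇒ d = δ/√(n/2) = 2.681/√(37/2) = 0.6234.

d ≈ 0.623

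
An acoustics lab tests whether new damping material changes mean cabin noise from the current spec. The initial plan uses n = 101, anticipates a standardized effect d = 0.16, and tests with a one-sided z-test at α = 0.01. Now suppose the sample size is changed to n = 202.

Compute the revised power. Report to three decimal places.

With n = 202: δ = d·√n = 0.16 × √202 = 2.2740. Critical value z_{0.01} = 2.326.
Revised power = P(Z > 2.326 − δ) = Φ(-0.052) = 0.4791.

Power ≈ 0.479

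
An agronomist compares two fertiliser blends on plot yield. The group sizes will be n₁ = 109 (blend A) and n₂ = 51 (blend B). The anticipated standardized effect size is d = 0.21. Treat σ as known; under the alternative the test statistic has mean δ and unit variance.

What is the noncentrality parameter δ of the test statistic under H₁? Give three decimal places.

δ ≈ 1.238

δ = d / √(1/n₁ + 1/n₂) = 0.21 / √(1/109 + 1/51) = 1.2378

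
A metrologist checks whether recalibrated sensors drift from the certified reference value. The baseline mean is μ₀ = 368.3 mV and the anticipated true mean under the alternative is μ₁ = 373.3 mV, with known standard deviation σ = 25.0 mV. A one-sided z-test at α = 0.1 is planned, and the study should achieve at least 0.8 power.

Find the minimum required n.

Standardized effect: d = |μ₁ − μ₀| / σ = |373.3 − 368.3| / 25.0 = 0.2000
Set Φ(δ − 1.282) = 0.8; then δ − 1.282 = Φ⁻¹(0.8) = 0.842, giving δ = 2.123.
δ = d·√n ⇒ n = (δ/d)² = (2.123 / 0.2000)² = 112.70.
Rounding up, n = 113.

n = 113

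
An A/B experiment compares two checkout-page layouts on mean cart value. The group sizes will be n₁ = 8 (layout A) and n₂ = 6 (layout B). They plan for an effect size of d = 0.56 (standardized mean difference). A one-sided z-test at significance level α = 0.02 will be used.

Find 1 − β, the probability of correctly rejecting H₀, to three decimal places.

Power ≈ 0.155

Noncentrality parameter: δ = d / √(1/n₁ + 1/n₂) = 0.56 / √(1/8 + 1/6) = 1.0369
Critical value for a one-sided test at α = 0.02: z_α = 2.054.
Power = Φ(δ − 2.054) = Φ(-1.017) = 0.1546.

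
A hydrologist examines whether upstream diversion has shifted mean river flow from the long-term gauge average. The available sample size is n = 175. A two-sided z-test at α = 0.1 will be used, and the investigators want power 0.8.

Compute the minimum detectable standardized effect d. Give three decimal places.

Need Φ(δ − 1.645) = 0.8, so δ = 1.645 + 0.842 = 2.486.
(The second rejection-region term Φ(−δ − z_{α/2}) is negligible and dropped.)
δ = d·√n ⇒ d = δ/√n = 2.486/√175 = 0.1880.

d ≈ 0.188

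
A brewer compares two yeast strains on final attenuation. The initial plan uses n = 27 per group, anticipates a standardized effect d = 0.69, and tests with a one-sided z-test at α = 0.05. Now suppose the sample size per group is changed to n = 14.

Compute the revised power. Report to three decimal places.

With n = 14 per group: δ = d·√(n/2) = 0.69 × √(14/2) = 1.8256. Critical value z_{0.05} = 1.645.
Revised power = P(Z > 1.645 − δ) = Φ(0.181) = 0.5717.

Power ≈ 0.572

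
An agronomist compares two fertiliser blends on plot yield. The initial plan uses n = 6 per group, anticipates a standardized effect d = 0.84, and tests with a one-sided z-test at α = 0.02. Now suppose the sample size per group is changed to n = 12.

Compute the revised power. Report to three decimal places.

Power ≈ 0.502

With n = 12 per group: δ = d·√(n/2) = 0.84 × √(12/2) = 2.0576. Critical value z_{0.02} = 2.054.
Revised power = P(Z > 2.054 − δ) = Φ(0.004) = 0.5015.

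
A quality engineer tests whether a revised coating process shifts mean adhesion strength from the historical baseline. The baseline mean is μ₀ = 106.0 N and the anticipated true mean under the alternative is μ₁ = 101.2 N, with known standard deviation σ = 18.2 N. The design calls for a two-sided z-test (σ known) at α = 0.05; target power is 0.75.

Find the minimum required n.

Standardized effect: d = |μ₁ − μ₀| / σ = |101.2 − 106.0| / 18.2 = 0.2637
Set Φ(δ − 1.960) = 0.75; then δ − 1.960 = Φ⁻¹(0.75) = 0.674, giving δ = 2.634.
(For δ > 0 the lower-tail rejection region contributes negligibly to power, so the one-term inversion is standard.)
δ = d·√n ⇒ n = (δ/d)² = (2.634 / 0.2637)² = 99.78.
Rounding up, n = 100.

n = 100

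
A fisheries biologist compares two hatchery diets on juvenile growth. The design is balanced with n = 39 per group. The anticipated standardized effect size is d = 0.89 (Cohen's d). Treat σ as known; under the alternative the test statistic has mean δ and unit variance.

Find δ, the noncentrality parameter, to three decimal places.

δ ≈ 3.930

δ = d·√(n/2) = 0.89 × √(39/2) = 3.9301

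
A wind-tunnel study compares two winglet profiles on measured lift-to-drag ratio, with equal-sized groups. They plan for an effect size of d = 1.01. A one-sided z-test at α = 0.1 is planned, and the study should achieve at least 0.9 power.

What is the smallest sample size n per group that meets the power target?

For power 0.9 need Φ(δ − z_{0.1}) = 0.9, so δ = z_{0.1} + z_{0.10} = 1.282 + 1.282 = 2.563.
δ = d·√(n/2) ⇒ n = 2(δ/d)² = 2 × (2.563 / 1.01)² = 12.88.
Round up to the next whole unit.

n = 13 per group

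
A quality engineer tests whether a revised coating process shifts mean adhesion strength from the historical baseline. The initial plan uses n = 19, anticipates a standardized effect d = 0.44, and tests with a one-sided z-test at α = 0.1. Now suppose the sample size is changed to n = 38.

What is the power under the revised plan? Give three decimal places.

With n = 38: δ = d·√n = 0.44 × √38 = 2.7123. Critical value z_{0.1} = 1.282.
Revised power = Φ(δ − 1.282) = Φ(1.431) = 0.9238.

Power ≈ 0.924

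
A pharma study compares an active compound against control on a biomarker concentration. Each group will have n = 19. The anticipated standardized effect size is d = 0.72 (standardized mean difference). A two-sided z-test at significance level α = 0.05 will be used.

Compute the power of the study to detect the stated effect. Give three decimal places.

Power ≈ 0.602

Noncentrality parameter: δ = d·√(n/2) = 0.72 × √(19/2) = 2.2192
Critical value for a two-sided test at α = 0.05: z_{α/2} = 1.960.
Power = Φ(δ − 1.960) + Φ(−δ − 1.960) = Φ(0.259) + Φ(-4.179) = 0.6023 + 0.0000 = 0.6023.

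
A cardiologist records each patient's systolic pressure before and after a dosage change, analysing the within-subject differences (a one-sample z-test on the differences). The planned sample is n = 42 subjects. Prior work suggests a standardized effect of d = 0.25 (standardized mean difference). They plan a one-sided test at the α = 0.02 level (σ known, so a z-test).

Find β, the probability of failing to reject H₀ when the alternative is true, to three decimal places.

β ≈ 0.668

Noncentrality parameter: δ = d·√n = 0.25 × √42 = 1.6202
One-sided α = 0.02 → critical value z_{0.02} = 2.054.
Power = P(Z > 2.054 − δ) = Φ(-0.434) = 0.3323.
Type II error: β = 1 − power = 1 − 0.3323 = 0.6677.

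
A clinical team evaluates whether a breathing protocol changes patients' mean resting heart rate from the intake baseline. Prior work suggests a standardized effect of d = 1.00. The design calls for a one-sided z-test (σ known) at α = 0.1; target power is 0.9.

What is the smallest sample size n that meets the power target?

n = 7

For power 0.9 need Φ(δ − z_{0.1}) = 0.9, so δ = z_{0.1} + z_{0.10} = 1.282 + 1.282 = 2.563.
δ = d·√n ⇒ n = (δ/d)² = (2.563 / 1.00)² = 6.57.
Rounding up, n = 7.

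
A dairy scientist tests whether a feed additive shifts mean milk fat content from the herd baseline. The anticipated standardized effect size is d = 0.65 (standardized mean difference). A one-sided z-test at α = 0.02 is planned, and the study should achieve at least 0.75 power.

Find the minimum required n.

n = 18

Set Φ(δ − 2.054) = 0.75; then δ − 2.054 = Φ⁻¹(0.75) = 0.674, giving δ = 2.728.
δ = d·√n ⇒ n = (δ/d)² = (2.728 / 0.65)² = 17.62.
Rounding up, n = 18.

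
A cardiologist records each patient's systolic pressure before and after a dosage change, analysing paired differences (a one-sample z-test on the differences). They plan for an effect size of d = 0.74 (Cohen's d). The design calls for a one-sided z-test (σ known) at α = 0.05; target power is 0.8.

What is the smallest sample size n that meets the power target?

n = 12

For power 0.8 need Φ(δ − z_{0.05}) = 0.8, so δ = z_{0.05} + z_{0.20} = 1.645 + 0.842 = 2.486.
δ = d·√n ⇒ n = (δ/d)² = (2.486 / 0.74)² = 11.29.
Round up to the next whole unit.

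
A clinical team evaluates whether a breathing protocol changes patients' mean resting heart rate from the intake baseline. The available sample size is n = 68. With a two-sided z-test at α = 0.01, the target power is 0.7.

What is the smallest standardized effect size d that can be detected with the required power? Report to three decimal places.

Required noncentrality: δ = z_{0.005} + z_{0.30} = 2.576 + 0.524 = 3.100.
(Lower-tail contribution to power is negligible for δ > 0.)
δ = d·√n ⇒ d = δ/√n = 3.100/√68 = 0.3760.

d ≈ 0.376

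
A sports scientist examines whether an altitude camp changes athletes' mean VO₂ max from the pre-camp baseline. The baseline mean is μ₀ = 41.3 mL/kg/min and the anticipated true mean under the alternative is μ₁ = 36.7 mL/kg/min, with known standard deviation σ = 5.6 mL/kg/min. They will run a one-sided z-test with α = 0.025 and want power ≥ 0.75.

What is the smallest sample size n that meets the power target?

n = 11

Standardized effect: d = |μ₁ − μ₀| / σ = |36.7 − 41.3| / 5.6 = 0.8214
Set Φ(δ − 1.960) = 0.75; then δ − 1.960 = Φ⁻¹(0.75) = 0.674, giving δ = 2.634.
δ = d·√n ⇒ n = (δ/d)² = (2.634 / 0.8214)² = 10.29.
Round up to the next whole unit.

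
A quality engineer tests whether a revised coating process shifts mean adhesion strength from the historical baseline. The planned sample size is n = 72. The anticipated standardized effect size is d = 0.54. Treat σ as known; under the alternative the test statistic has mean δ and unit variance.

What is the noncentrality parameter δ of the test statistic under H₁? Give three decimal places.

δ = d·√n = 0.54 × √72 = 4.5821

δ ≈ 4.582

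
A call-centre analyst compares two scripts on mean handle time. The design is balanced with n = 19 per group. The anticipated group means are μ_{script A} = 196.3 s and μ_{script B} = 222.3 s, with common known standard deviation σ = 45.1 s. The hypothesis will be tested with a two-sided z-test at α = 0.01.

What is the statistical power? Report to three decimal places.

Power ≈ 0.212

Standardized effect: d = |μ_{script A} − μ_{script B}| / σ = |196.3 − 222.3| / 45.1 = 0.5765
Noncentrality parameter: λ = d·√(n/2) = 0.5765 × √(19/2) = 1.7769
Critical value for a two-sided test at α = 0.01: z_{α/2} = 2.576.
Power = Φ(λ − 2.576) + Φ(−λ − 2.576) = Φ(-0.799) + Φ(-4.353) = 0.2122 + 0.0000 = 0.2122.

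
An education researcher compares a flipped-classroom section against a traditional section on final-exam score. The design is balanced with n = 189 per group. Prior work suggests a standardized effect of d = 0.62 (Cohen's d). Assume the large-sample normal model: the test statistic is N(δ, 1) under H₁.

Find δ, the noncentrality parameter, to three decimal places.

The noncentrality parameter scales effect size by the design's sample-size factor: δ = d·√(n/2) = 0.62 × √(189/2) = 6.0271

δ ≈ 6.027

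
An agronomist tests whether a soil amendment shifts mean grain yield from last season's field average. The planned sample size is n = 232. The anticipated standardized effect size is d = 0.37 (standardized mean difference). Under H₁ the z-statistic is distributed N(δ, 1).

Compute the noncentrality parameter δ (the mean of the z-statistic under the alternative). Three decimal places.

δ ≈ 5.636

δ = d·√n = 0.37 × √232 = 5.6357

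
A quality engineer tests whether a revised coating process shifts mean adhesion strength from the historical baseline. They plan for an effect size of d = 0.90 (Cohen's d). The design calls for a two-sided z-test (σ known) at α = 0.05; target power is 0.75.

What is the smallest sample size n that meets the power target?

For power 0.75 need Φ(δ − z_{0.025}) = 0.75, so δ = z_{0.025} + z_{0.25} = 1.960 + 0.674 = 2.634.
(The Φ(−δ − z_{α/2}) term is vanishingly small for δ > 0 and is dropped in the standard sample-size formula.)
δ = d·√n ⇒ n = (δ/d)² = (2.634 / 0.90)² = 8.57.
Rounding up, n = 9.

n = 9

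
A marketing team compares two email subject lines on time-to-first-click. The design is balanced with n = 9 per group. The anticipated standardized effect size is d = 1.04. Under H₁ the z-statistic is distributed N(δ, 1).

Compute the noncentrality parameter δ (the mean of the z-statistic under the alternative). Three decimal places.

δ ≈ 2.206

δ = d·√(n/2) = 1.04 × √(9/2) = 2.2062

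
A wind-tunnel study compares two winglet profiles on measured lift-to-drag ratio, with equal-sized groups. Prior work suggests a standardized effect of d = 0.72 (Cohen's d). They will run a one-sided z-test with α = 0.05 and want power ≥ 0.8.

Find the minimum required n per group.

n = 24 per group

For power 0.8 need Φ(δ − z_{0.05}) = 0.8, so δ = z_{0.05} + z_{0.20} = 1.645 + 0.842 = 2.486.
δ = d·√(n/2) ⇒ n = 2(δ/d)² = 2 × (2.486 / 0.72)² = 23.85.
Rounding up, n = 24 per group.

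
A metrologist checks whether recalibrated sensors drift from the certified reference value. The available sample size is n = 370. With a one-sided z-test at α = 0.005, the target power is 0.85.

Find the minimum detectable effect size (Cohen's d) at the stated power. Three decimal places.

Required noncentrality: δ = z_{0.005} + z_{0.15} = 2.576 + 1.036 = 3.612.
δ = d·√n ⇒ d = δ/√n = 3.612/√370 = 0.1878.

d ≈ 0.188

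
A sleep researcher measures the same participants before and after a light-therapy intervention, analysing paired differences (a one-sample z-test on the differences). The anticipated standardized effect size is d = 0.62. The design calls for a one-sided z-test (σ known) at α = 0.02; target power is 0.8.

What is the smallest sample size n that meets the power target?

n = 22

For power 0.8 need Φ(δ − z_{0.02}) = 0.8, so δ = z_{0.02} + z_{0.20} = 2.054 + 0.842 = 2.895.
δ = d·√n ⇒ n = (δ/d)² = (2.895 / 0.62)² = 21.81.
Round up to the next whole unit.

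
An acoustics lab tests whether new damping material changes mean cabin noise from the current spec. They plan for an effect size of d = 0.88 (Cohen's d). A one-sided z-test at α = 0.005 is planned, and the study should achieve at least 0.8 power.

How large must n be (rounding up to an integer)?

n = 16

Set Φ(δ − 2.576) = 0.8; then δ − 2.576 = Φ⁻¹(0.8) = 0.842, giving δ = 3.417.
δ = d·√n ⇒ n = (δ/d)² = (3.417 / 0.88)² = 15.08.
Rounding up, n = 16.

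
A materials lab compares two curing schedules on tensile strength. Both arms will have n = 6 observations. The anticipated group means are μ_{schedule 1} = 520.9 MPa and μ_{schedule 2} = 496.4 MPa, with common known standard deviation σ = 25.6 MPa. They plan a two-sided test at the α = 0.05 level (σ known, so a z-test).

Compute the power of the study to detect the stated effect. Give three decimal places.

Standardized effect: d = |μ_{schedule 1} − μ_{schedule 2}| / σ = |520.9 − 496.4| / 25.6 = 0.9570
Noncentrality parameter: δ = d·√(n/2) = 0.9570 × √(6/2) = 1.6576
Critical value for a two-sided test at α = 0.05: z_{α/2} = 1.960.
Power = Φ(δ − 1.960) + Φ(−δ − 1.960) = Φ(-0.302) + Φ(-3.618) = 0.3812 + 0.0001 = 0.3813.

Power ≈ 0.381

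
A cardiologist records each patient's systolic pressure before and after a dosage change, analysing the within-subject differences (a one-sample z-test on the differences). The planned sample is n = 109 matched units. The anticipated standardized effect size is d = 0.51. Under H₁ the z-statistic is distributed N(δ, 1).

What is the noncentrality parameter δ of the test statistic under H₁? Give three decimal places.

δ = d·√n = 0.51 × √109 = 5.3246

δ ≈ 5.325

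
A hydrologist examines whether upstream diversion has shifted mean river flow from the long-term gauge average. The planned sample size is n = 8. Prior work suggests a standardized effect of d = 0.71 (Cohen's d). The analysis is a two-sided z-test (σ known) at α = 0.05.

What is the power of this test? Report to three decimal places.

Noncentrality parameter: δ = d·√n = 0.71 × √8 = 2.0082
Critical value for a two-sided test at α = 0.05: z_{α/2} = 1.960.
Power = Φ(δ − 1.960) + Φ(−δ − 1.960) = Φ(0.048) + Φ(-3.968) = 0.5192 + 0.0000 = 0.5193.

Power ≈ 0.519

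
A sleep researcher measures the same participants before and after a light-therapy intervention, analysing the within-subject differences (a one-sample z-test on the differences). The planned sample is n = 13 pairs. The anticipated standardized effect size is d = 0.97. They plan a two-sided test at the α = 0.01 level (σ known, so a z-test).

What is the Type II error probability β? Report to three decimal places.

β ≈ 0.178

Noncentrality parameter: δ = d·√n = 0.97 × √13 = 3.4974
Critical value for a two-sided test at α = 0.01: z_{α/2} = 2.576.
Power = Φ(δ − 2.576) + Φ(−δ − 2.576) = Φ(0.922) + Φ(-6.073) = 0.8216 + 0.0000 = 0.8216.
Type II error: β = 1 − power = 1 − 0.8216 = 0.1784.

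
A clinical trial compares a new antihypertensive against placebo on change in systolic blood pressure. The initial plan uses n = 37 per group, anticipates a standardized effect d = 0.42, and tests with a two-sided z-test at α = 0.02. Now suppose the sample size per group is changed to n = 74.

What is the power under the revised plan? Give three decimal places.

Power ≈ 0.590

With n = 74 per group: δ = d·√(n/2) = 0.42 × √(74/2) = 2.5548. Critical value z_{0.01} = 2.326.
Revised power = Φ(δ − 2.326) + Φ(−δ − 2.326) = Φ(0.228) + Φ(-4.881) = 0.5903 + 0.0000 = 0.5903.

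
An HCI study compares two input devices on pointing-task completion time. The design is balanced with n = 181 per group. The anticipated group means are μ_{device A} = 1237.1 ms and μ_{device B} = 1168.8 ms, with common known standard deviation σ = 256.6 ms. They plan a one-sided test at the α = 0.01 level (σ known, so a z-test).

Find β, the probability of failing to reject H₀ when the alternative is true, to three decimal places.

Standardized effect: d = |μ_{device A} − μ_{device B}| / σ = |1237.1 − 1168.8| / 256.6 = 0.2662
Noncentrality parameter: λ = d·√(n/2) = 0.2662 × √(181/2) = 2.5321
One-sided α = 0.01 → critical value z_{0.01} = 2.326.
Power = Φ(λ − 2.326) = Φ(0.206) = 0.5815.
Type II error: β = 1 − power = 1 − 0.5815 = 0.4185.

β ≈ 0.418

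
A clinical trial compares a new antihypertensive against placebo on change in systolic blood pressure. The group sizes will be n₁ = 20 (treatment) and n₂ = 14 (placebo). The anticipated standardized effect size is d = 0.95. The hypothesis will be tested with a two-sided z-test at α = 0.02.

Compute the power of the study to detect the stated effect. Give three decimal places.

Noncentrality parameter: δ = d / √(1/n₁ + 1/n₂) = 0.95 / √(1/20 + 1/14) = 2.7262
Critical value for a two-sided test at α = 0.02: z_{α/2} = 2.326.
Power = Φ(δ − 2.326) + Φ(−δ − 2.326) = Φ(0.400) + Φ(-5.053) = 0.6554 + 0.0000 = 0.6554.

Power ≈ 0.655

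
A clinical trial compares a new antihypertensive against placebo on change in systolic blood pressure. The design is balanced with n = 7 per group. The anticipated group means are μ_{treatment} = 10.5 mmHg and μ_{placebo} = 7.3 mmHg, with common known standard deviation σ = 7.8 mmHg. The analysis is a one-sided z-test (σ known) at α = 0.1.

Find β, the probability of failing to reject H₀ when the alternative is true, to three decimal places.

Standardized effect: d = |μ_{treatment} − μ_{placebo}| / σ = |10.5 − 7.3| / 7.8 = 0.4103
Noncentrality parameter: δ = d·√(n/2) = 0.4103 × √(7/2) = 0.7675
Critical value for a one-sided test at α = 0.1: z_α = 1.282.
Power = P(Z > 1.282 − δ) = Φ(-0.514) = 0.3036.
Type II error: β = 1 − power = 1 − 0.3036 = 0.6964.

β ≈ 0.696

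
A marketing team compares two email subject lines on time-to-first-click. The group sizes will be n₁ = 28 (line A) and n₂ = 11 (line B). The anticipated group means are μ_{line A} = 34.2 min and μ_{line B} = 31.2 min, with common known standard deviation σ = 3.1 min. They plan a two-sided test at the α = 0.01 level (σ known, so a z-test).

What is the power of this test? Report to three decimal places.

Power ≈ 0.557

Standardized effect: d = |μ_{line A} − μ_{line B}| / σ = |34.2 − 31.2| / 3.1 = 0.9677
Noncentrality parameter: λ = d / √(1/n₁ + 1/n₂) = 0.9677 / √(1/28 + 1/11) = 2.7196
Two-sided α = 0.01 → critical value z_{0.005} = 2.576.
Power = Φ(λ − 2.576) + Φ(−λ − 2.576) = Φ(0.144) + Φ(-5.295) = 0.5572 + 0.0000 = 0.5572.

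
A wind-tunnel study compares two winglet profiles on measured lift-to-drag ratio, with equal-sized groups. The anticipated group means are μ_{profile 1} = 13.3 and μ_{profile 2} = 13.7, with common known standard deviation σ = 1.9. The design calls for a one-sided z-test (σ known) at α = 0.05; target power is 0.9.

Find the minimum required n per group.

n = 387 per group

Standardized effect: d = |μ_{profile 1} − μ_{profile 2}| / σ = |13.3 − 13.7| / 1.9 = 0.2105
Set Φ(δ − 1.645) = 0.9; then δ − 1.645 = Φ⁻¹(0.9) = 1.282, giving δ = 2.926.
δ = d·√(n/2) ⇒ n = 2(δ/d)² = 2 × (2.926 / 0.2105)² = 386.44.
Rounding up, n = 387 per group.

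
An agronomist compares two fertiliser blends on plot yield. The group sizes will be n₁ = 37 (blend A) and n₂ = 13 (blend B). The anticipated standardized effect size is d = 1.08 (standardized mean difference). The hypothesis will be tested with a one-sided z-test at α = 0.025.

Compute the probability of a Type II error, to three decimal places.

β ≈ 0.082

Noncentrality parameter: δ = d / √(1/n₁ + 1/n₂) = 1.08 / √(1/37 + 1/13) = 3.3497
One-sided α = 0.025 → critical value z_{0.025} = 1.960.
Power = P(Z > 1.960 − δ) = Φ(1.390) = 0.9177.
Type II error: β = 1 − power = 1 − 0.9177 = 0.0823.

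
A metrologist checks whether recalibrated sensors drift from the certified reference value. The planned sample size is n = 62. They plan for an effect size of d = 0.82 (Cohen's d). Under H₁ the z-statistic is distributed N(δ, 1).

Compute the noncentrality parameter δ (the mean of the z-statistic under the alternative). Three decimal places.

δ ≈ 6.457

δ = d·√n = 0.82 × √62 = 6.4567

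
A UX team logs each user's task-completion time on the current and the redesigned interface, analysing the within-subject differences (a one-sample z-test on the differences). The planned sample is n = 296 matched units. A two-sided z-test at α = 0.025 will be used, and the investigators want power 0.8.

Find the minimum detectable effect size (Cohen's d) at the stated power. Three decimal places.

d ≈ 0.179

Required noncentrality: δ = z_{0.0125} + z_{0.20} = 2.241 + 0.842 = 3.083.
(The second rejection-region term Φ(−δ − z_{α/2}) is negligible and dropped.)
δ = d·√n ⇒ d = δ/√n = 3.083/√296 = 0.1792.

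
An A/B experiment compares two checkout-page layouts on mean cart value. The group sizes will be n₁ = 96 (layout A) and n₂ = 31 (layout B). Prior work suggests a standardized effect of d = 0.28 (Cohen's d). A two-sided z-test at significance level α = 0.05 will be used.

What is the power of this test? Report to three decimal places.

Power ≈ 0.273

Noncentrality parameter: δ = d / √(1/n₁ + 1/n₂) = 0.28 / √(1/96 + 1/31) = 1.3554
Two-sided α = 0.05 → critical value z_{0.025} = 1.960.
Power = Φ(δ − 1.960) + Φ(−δ − 1.960) = Φ(-0.605) + Φ(-3.315) = 0.2727 + 0.0005 = 0.2732.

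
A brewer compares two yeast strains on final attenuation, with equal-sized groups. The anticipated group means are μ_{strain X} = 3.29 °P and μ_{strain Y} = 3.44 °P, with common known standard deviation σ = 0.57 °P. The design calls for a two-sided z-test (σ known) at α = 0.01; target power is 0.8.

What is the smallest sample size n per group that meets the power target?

n = 338 per group

Standardized effect: d = |μ_{strain X} − μ_{strain Y}| / σ = |3.29 − 3.44| / 0.57 = 0.2632
Set Φ(δ − 2.576) = 0.8; then δ − 2.576 = Φ⁻¹(0.8) = 0.842, giving δ = 3.417.
(For δ > 0 the lower-tail rejection region contributes negligibly to power, so the one-term inversion is standard.)
δ = d·√(n/2) ⇒ n = 2(δ/d)² = 2 × (3.417 / 0.2632)² = 337.29.
Rounding up, n = 338 per group.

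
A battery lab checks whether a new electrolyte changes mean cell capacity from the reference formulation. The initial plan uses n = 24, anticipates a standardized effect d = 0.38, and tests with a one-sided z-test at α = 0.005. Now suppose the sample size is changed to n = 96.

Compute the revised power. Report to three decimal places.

With n = 96: δ = d·√n = 0.38 × √96 = 3.7232. Critical value z_{0.005} = 2.576.
Revised power = Φ(δ − 2.576) = Φ(1.147) = 0.8744.

Power ≈ 0.874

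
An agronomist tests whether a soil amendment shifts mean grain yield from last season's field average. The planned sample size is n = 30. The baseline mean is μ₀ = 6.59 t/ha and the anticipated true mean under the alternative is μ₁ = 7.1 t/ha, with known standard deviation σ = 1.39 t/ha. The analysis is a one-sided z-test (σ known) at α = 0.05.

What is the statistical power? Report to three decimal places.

Power ≈ 0.642

Standardized effect: d = |μ₁ − μ₀| / σ = |7.1 − 6.59| / 1.39 = 0.3669
Noncentrality parameter: δ = d·√n = 0.3669 × √30 = 2.0096
One-sided α = 0.05 → critical value z_{0.05} = 1.645.
Power = P(Z > 1.645 − δ) = Φ(0.365) = 0.6424.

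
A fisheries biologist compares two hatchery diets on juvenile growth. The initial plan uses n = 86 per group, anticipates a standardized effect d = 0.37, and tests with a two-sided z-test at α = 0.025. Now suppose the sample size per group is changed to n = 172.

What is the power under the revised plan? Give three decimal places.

With n = 172 per group: δ = d·√(n/2) = 0.37 × √(172/2) = 3.4312. Critical value z_{0.0125} = 2.241.
Revised power = Φ(δ − 2.241) + Φ(−δ − 2.241) = Φ(1.190) + Φ(-5.673) = 0.8829 + 0.0000 = 0.8829.

Power ≈ 0.883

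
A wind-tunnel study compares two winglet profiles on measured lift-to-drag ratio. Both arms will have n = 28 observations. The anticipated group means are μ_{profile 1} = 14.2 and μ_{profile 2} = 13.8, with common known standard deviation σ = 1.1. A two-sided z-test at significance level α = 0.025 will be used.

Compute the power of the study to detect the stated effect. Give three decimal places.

Standardized effect: d = |μ_{profile 1} − μ_{profile 2}| / σ = |14.2 − 13.8| / 1.1 = 0.3636
Noncentrality parameter: δ = d·√(n/2) = 0.3636 × √(28/2) = 1.3606
Two-sided α = 0.025 → critical value z_{0.0125} = 2.241.
Power = Φ(δ − 2.241) + Φ(−δ − 2.241) = Φ(-0.881) + Φ(-3.602) = 0.1892 + 0.0002 = 0.1894.

Power ≈ 0.189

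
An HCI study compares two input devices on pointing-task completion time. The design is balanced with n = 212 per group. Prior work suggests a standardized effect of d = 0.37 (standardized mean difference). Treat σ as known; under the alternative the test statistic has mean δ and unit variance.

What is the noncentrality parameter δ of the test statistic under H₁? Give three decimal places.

The noncentrality parameter scales effect size by the design's sample-size factor: δ = d·√(n/2) = 0.37 × √(212/2) = 3.8094

δ ≈ 3.809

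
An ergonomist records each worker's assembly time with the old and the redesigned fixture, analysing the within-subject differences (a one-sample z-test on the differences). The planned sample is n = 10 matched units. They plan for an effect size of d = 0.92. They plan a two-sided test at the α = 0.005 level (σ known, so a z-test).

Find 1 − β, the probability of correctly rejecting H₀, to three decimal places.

Noncentrality parameter: δ = d·√n = 0.92 × √10 = 2.9093
Critical value for a two-sided test at α = 0.005: z_{α/2} = 2.807.
Power = Φ(δ − 2.807) + Φ(−δ − 2.807) = Φ(0.102) + Φ(-5.716) = 0.5407 + 0.0000 = 0.5407.

Power ≈ 0.541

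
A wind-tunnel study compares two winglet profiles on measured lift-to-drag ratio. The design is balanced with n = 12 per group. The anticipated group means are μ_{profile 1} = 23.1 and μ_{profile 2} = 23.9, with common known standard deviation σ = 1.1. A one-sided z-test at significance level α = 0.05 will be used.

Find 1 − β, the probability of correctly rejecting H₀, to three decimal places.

Power ≈ 0.554

Standardized effect: d = |μ_{profile 1} − μ_{profile 2}| / σ = |23.1 − 23.9| / 1.1 = 0.7273
Noncentrality parameter: δ = d·√(n/2) = 0.7273 × √(12/2) = 1.7814
One-sided α = 0.05 → critical value z_{0.05} = 1.645.
Power = Φ(δ − 1.645) = Φ(0.137) = 0.5543.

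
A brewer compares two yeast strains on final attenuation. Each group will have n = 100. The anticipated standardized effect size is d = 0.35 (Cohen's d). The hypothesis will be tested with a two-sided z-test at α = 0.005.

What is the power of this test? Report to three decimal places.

Noncentrality parameter: δ = d·√(n/2) = 0.35 × √(100/2) = 2.4749
Two-sided α = 0.005 → critical value z_{0.0025} = 2.807.
Power = Φ(δ − 2.807) + Φ(−δ − 2.807) = Φ(-0.332) + Φ(-5.282) = 0.3699 + 0.0000 = 0.3699.

Power ≈ 0.370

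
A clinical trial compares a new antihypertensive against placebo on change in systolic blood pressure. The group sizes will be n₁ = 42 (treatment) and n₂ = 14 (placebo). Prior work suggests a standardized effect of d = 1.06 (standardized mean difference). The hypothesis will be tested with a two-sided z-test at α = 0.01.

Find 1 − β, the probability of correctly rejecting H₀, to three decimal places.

Noncentrality parameter: δ = d / √(1/n₁ + 1/n₂) = 1.06 / √(1/42 + 1/14) = 3.4348
Critical value for a two-sided test at α = 0.01: z_{α/2} = 2.576.
Power = Φ(δ − 2.576) + Φ(−δ − 2.576) = Φ(0.859) + Φ(-6.011) = 0.8048 + 0.0000 = 0.8048.

Power ≈ 0.805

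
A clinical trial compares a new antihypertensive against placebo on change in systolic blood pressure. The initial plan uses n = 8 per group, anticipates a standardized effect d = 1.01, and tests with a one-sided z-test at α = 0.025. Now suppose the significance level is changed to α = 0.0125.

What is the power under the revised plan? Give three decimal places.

Power ≈ 0.412

δ = d·√(n/2) = 1.01 × √(8/2) = 2.0200 (unchanged). New critical value: z_{0.0125} = 2.241.
Revised power = Φ(δ − 2.241) = Φ(-0.221) = 0.4124.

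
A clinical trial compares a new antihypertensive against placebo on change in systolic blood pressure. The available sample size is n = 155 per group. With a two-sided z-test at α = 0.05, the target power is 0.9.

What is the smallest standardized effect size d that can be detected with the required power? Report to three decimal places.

Need Φ(δ − 1.960) = 0.9, so δ = 1.960 + 1.282 = 3.242.
(Lower-tail contribution to power is negligible for δ > 0.)
δ = d·√(n/2) ⇒ d = δ/√(n/2) = 3.242/√(155/2) = 0.3682.

d ≈ 0.368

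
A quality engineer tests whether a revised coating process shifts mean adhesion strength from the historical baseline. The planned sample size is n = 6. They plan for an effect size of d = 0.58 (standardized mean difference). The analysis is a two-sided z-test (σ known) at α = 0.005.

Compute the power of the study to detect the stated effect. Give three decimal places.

Power ≈ 0.083

Noncentrality parameter: δ = d·√n = 0.58 × √6 = 1.4207
Two-sided α = 0.005 → critical value z_{0.0025} = 2.807.
Power = Φ(δ − 2.807) + Φ(−δ − 2.807) = Φ(-1.386) + Φ(-4.228) = 0.0828 + 0.0000 = 0.0828.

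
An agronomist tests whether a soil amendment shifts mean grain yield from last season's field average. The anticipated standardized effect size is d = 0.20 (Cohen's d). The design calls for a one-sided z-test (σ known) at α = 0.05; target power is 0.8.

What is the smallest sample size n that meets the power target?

n = 155

For power 0.8 need Φ(δ − z_{0.05}) = 0.8, so δ = z_{0.05} + z_{0.20} = 1.645 + 0.842 = 2.486.
δ = d·√n ⇒ n = (δ/d)² = (2.486 / 0.20)² = 154.56.
Rounding up, n = 155.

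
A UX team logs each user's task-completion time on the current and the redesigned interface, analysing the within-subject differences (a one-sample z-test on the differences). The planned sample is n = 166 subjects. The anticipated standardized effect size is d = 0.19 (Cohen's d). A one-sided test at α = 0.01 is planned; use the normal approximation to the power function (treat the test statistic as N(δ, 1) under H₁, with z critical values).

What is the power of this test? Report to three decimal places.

Power ≈ 0.548

Noncentrality parameter: δ = d·√n = 0.19 × √166 = 2.4480
Critical value for a one-sided test at α = 0.01: z_α = 2.326.
Power = P(Z > 2.326 − δ) = Φ(0.122) = 0.5484.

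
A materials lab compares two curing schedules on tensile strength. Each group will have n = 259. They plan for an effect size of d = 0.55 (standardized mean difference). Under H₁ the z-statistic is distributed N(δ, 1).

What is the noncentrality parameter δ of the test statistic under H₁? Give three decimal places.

δ = d·√(n/2) = 0.55 × √(259/2) = 6.2589

δ ≈ 6.259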